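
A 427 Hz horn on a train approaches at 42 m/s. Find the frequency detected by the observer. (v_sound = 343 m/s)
f_obs = f·v/(v − v_s) = 486.6 Hz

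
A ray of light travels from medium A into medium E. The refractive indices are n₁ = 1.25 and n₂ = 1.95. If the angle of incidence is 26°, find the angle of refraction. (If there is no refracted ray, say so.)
sin θ₂ = (n₁/n₂)·sin θ₁ = 0.281 → θ₂ = 16.32°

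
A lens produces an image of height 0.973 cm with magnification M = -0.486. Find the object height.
ho = |hi|/|M| = 2.002 cm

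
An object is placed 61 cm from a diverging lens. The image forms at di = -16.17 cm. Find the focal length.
1/f = 1/do + 1/di → f = -22 cm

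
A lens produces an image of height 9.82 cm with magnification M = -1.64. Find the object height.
ho = |hi|/|M| = 5.988 cm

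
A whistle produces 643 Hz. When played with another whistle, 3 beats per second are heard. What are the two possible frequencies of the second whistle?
f₂ = 643 ± 3 Hz → 646 Hz or 640 Hz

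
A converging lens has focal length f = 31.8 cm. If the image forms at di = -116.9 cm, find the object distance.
1/do = 1/f − 1/di → do = 25 cm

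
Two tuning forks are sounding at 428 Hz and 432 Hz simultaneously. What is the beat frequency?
4 Hz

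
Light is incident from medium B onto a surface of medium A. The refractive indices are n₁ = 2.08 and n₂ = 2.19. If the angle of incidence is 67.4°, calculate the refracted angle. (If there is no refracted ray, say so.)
sin θ₂ = (n₁/n₂)·sin θ₁ = 0.8768 → θ₂ = 61.26°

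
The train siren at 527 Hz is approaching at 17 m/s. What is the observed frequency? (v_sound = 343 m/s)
f_obs = f·v/(v − v_s) = 554.5 Hz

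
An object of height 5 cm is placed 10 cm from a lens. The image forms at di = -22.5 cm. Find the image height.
hi = (-di/do) × ho = 11.25 cm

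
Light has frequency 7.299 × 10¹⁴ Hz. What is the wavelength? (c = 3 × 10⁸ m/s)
λ = c/f = 411 nm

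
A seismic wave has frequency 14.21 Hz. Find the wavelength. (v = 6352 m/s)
λ = v/f = 447 m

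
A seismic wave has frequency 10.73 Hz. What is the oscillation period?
T = 1/f = 0.0932 s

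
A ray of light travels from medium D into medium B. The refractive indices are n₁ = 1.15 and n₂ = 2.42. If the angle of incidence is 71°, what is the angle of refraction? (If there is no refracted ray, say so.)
sin θ₂ = (n₁/n₂)·sin θ₁ = 0.4493 → θ₂ = 26.7°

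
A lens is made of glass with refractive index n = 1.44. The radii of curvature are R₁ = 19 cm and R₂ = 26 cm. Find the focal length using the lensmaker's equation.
1/f = (n − 1)(1/R₁ − 1/R₂) → f = 160.4 cm (converging lens)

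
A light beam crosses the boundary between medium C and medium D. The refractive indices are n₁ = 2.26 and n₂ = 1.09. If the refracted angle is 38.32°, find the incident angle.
sin θ₁ = (n₂/n₁)·sin θ₂ → θ₁ = 17.4°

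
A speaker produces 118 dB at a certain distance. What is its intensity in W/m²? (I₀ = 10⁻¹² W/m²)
I = I₀·10^(β/10) = 6.31 × 10⁻¹ W/m²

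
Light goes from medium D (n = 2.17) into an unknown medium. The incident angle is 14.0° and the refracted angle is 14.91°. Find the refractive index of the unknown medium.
n₂ = n₁·sin θ₁ / sin θ₂ = 2.04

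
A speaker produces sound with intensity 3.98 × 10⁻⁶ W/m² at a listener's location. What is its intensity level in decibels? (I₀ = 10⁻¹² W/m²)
β = 10·log₁₀(I/I₀) = 66 dB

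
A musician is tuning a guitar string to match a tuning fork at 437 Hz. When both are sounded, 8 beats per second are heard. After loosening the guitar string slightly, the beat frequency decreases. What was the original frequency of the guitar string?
445 Hz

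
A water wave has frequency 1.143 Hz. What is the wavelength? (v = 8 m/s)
λ = v/f = 6.999 m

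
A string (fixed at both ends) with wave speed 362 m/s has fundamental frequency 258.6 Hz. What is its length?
L = v/(2f₁) = 0.6999 m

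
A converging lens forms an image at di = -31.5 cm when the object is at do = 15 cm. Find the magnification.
M = −di/do = 2.1 (upright image)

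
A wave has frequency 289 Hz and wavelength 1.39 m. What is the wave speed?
v = fλ = 401.7 m/s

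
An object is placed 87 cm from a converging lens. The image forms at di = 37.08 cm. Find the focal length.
1/f = 1/do + 1/di → f = 26 cm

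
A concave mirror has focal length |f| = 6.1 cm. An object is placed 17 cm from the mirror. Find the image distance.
f = +6.1 cm (concave); 1/di = 1/f − 1/do → di = 9.514 cm (real image, in front of mirror)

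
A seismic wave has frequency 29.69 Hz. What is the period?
T = 1/f = 0.03368 s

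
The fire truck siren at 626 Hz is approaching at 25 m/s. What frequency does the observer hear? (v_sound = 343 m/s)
f_obs = f·v/(v − v_s) = 675.2 Hz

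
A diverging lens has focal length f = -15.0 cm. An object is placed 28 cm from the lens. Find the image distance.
1/di = 1/f − 1/do → di = -9.767 cm (virtual image)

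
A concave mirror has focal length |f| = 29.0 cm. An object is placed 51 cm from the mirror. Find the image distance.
f = +29.0 cm (concave); 1/di = 1/f − 1/do → di = 67.23 cm (real image, in front of mirror)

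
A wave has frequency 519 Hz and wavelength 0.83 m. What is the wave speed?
v = fλ = 430.8 m/s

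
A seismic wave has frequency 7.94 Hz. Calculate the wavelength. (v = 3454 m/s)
λ = v/f = 435 m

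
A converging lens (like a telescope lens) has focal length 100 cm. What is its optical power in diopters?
P = 1/f = 1 D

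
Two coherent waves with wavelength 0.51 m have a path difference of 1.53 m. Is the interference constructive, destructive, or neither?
constructive — path difference = 3λ, a whole number of wavelengths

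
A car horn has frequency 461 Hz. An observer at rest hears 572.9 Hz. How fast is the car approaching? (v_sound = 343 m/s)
v_s = v·(1 − f/f_obs) = 67 m/s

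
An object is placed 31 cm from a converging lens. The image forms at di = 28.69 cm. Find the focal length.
1/f = 1/do + 1/di → f = 14.9 cm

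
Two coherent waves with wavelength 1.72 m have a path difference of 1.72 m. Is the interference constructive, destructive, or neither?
constructive — path difference = 1λ, a whole number of wavelengths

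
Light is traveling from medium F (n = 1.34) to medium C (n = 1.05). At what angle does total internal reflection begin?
θc = arcsin(n₂/n₁) = 51.59°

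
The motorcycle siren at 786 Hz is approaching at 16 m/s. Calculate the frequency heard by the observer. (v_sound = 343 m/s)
f_obs = f·v/(v − v_s) = 824.5 Hz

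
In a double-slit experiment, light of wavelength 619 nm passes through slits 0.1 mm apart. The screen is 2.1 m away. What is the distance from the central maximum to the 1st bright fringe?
y = mλL/d = 13 mm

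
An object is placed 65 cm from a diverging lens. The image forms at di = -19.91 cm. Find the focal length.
1/f = 1/do + 1/di → f = -28.7 cm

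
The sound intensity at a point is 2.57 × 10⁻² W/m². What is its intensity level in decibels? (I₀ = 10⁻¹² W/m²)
β = 10·log₁₀(I/I₀) = 104.1 dB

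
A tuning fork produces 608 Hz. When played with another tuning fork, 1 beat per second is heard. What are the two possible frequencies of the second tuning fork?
f₂ = 608 ± 1 Hz → 609 Hz or 607 Hz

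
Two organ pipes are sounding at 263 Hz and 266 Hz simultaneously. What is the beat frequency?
3 Hz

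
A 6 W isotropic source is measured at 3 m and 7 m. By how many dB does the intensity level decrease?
Δβ = 20·log₁₀(r₂/r₁) = 7.36 dB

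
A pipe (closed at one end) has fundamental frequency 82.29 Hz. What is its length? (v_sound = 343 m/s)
L = v/(4f₁) = 1.042 m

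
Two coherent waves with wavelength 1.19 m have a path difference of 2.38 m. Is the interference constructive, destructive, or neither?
constructive — path difference = 2λ, a whole number of wavelengths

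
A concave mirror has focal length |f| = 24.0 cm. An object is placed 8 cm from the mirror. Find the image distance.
f = +24.0 cm (concave); 1/di = 1/f − 1/do → di = -12 cm (virtual image, behind mirror)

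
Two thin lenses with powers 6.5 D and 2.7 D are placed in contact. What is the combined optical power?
P_total = P₁ + P₂ = 9.2 D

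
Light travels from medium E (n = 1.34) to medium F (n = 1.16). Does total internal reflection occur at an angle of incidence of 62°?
θc = arcsin(n₂/n₁) = 59.96°; 62° > θc, so yes — total internal reflection.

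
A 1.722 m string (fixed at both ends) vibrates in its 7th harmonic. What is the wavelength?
λₙ = 2L/n = 0.492 m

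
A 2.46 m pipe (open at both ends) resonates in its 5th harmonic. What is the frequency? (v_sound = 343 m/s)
fₙ = nv/(2L) = 348.6 Hz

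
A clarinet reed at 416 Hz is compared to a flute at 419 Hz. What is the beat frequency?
3 Hz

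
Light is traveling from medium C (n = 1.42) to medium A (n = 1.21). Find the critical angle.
θc = arcsin(n₂/n₁) = 58.44°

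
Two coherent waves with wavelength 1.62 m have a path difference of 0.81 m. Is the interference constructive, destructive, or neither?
destructive — path difference = 0.5λ, an odd multiple of λ/2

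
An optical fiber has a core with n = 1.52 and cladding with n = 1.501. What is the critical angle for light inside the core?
θc = arcsin(n_cladding/n_core) = 80.93°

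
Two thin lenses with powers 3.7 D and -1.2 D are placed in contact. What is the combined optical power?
P_total = P₁ + P₂ = 2.5 D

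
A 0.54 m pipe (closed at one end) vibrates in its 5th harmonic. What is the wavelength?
λₙ = 4L/n = 0.432 m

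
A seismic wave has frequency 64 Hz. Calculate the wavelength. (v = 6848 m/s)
λ = v/f = 107 m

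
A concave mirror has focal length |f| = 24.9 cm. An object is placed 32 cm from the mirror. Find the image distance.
f = +24.9 cm (concave); 1/di = 1/f − 1/do → di = 112.2 cm (real image, in front of mirror)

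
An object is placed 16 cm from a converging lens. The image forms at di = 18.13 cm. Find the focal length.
1/f = 1/do + 1/di → f = 8.499 cm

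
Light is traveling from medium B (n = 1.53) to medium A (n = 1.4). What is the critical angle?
θc = arcsin(n₂/n₁) = 66.21°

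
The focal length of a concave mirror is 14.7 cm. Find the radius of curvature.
R = 2|f| = 29.4 cm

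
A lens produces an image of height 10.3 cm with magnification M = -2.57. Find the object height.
ho = |hi|/|M| = 4.008 cm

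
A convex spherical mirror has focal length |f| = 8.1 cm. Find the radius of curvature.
R = 2|f| = 16.2 cm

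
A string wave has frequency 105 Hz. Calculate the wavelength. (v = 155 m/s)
λ = v/f = 1.476 m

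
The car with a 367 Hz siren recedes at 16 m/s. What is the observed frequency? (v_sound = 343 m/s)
f_obs = f·v/(v + v_s) = 350.6 Hz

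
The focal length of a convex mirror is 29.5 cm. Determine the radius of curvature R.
R = 2|f| = 59 cm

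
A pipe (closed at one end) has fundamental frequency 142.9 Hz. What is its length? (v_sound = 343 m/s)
L = v/(4f₁) = 0.6001 m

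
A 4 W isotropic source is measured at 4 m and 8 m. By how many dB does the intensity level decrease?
Δβ = 20·log₁₀(r₂/r₁) = 6.021 dB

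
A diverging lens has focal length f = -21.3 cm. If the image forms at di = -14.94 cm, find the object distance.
1/do = 1/f − 1/di → do = 50.03 cm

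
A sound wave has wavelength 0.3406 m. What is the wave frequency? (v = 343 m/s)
f = v/λ = 1007 Hz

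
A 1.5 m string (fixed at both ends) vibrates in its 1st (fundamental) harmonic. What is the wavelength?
λₙ = 2L/n = 3 m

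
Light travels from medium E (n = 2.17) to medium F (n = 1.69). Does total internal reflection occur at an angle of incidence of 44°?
θc = arcsin(n₂/n₁) = 51.15°; 44° < θc, so no — the ray refracts.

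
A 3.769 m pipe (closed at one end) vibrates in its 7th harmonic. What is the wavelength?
λₙ = 4L/n = 2.154 m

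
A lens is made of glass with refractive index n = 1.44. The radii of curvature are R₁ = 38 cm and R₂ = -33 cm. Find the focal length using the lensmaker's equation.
1/f = (n − 1)(1/R₁ − 1/R₂) → f = 40.14 cm (converging lens)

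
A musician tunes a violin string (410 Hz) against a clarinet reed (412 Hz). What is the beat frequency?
2 Hz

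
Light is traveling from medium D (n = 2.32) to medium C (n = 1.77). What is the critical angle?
θc = arcsin(n₂/n₁) = 49.72°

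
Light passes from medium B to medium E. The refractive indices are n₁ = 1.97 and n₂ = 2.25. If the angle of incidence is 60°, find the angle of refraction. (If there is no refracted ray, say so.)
sin θ₂ = (n₁/n₂)·sin θ₁ = 0.7583 → θ₂ = 49.31°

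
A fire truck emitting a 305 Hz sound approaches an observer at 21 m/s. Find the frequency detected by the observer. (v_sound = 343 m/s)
f_obs = f·v/(v − v_s) = 324.9 Hz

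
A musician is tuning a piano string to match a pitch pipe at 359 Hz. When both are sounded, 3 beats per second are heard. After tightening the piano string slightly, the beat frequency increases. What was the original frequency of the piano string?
362 Hz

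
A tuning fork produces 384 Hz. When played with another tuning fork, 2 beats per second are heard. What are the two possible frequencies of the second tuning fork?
f₂ = 384 ± 2 Hz → 386 Hz or 382 Hz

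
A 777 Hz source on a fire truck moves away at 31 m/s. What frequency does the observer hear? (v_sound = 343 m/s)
f_obs = f·v/(v + v_s) = 712.6 Hz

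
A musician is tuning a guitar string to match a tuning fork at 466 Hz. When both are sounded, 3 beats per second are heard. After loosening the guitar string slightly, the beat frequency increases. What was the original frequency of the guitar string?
463 Hz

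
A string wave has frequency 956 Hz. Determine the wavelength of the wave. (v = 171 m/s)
λ = v/f = 0.1789 m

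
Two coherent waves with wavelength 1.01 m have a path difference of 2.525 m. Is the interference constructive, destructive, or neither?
destructive — path difference = 2.5λ, an odd multiple of λ/2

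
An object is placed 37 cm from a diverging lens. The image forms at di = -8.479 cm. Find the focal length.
1/f = 1/do + 1/di → f = -11 cm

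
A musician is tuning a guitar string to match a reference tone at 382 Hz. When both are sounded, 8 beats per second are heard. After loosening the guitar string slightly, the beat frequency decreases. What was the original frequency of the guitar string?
390 Hz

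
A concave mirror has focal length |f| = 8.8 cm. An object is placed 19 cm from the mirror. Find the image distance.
f = +8.8 cm (concave); 1/di = 1/f − 1/do → di = 16.39 cm (real image, in front of mirror)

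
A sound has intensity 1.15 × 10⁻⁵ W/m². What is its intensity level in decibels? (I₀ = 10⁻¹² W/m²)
β = 10·log₁₀(I/I₀) = 70.61 dB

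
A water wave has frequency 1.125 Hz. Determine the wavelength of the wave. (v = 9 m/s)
λ = v/f = 8 m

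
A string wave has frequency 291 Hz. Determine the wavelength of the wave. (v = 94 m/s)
λ = v/f = 0.323 m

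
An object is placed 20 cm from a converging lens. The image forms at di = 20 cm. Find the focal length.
1/f = 1/do + 1/di → f = 10 cm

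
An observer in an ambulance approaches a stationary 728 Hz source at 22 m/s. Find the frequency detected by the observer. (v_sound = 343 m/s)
f_obs = f·(v + v_o)/v = 774.7 Hz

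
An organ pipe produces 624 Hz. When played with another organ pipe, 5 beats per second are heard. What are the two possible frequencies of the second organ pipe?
f₂ = 624 ± 5 Hz → 629 Hz or 619 Hz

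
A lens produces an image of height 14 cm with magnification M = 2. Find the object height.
ho = |hi|/|M| = 7 cm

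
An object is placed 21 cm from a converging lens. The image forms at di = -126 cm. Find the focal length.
1/f = 1/do + 1/di → f = 25.2 cm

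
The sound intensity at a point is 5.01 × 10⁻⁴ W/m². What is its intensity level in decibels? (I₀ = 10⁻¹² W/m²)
β = 10·log₁₀(I/I₀) = 87 dB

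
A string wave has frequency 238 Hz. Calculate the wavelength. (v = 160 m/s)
λ = v/f = 0.6723 m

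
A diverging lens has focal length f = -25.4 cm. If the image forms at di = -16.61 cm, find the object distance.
1/do = 1/f − 1/di → do = 48 cm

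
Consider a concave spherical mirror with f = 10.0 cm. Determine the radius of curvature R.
R = 2|f| = 20 cm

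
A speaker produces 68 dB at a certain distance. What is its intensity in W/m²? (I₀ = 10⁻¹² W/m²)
I = I₀·10^(β/10) = 6.31 × 10⁻⁶ W/m²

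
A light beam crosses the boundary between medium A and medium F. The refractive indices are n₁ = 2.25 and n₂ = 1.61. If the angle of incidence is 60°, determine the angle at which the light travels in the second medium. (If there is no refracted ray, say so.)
sin θ₂ = (n₁/n₂)·sin θ₁ = 1.21 > 1, so there is no refracted ray — the light undergoes total internal reflection.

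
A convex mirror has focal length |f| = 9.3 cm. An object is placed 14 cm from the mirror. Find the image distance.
f = −9.3 cm (convex); 1/di = 1/f − 1/do → di = -5.588 cm (virtual image, behind mirror)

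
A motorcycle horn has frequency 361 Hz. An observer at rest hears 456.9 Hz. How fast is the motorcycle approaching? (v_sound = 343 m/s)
v_s = v·(1 − f/f_obs) = 71.99 m/s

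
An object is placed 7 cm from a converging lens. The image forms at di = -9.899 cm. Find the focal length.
1/f = 1/do + 1/di → f = 23.9 cm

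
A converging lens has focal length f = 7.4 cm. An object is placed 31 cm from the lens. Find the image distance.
1/di = 1/f − 1/do → di = 9.72 cm (real image)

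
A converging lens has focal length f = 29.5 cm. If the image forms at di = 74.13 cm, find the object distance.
1/do = 1/f − 1/di → do = 49 cm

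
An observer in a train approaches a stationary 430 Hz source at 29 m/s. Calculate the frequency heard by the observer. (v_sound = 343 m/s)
f_obs = f·(v + v_o)/v = 466.4 Hz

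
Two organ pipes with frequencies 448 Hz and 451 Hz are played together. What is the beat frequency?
3 Hz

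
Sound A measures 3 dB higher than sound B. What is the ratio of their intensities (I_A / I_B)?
I_A/I_B = 10^(Δβ/10) = 1.995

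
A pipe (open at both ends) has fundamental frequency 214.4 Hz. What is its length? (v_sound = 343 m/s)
L = v/(2f₁) = 0.7999 m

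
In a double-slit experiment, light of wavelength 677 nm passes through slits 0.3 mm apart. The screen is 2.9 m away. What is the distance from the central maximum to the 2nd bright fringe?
y = mλL/d = 13.09 mm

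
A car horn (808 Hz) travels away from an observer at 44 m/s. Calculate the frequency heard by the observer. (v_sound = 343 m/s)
f_obs = f·v/(v + v_s) = 716.1 Hz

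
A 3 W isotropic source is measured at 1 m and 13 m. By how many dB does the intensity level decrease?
Δβ = 20·log₁₀(r₂/r₁) = 22.28 dB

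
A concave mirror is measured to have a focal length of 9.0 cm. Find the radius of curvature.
R = 2|f| = 18 cm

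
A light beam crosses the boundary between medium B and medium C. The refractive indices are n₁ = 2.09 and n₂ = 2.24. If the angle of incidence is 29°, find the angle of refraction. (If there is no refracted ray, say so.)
sin θ₂ = (n₁/n₂)·sin θ₁ = 0.4523 → θ₂ = 26.89°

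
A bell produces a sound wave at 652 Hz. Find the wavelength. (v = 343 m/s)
λ = v/f = 0.5261 m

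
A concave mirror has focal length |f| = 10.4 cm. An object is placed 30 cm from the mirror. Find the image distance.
f = +10.4 cm (concave); 1/di = 1/f − 1/do → di = 15.92 cm (real image, in front of mirror)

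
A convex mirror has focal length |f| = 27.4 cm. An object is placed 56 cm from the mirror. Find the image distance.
f = −27.4 cm (convex); 1/di = 1/f − 1/do → di = -18.4 cm (virtual image, behind mirror)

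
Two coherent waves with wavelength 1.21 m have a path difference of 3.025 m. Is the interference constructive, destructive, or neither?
destructive — path difference = 2.5λ, an odd multiple of λ/2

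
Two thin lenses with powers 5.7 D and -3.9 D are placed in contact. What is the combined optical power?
P_total = P₁ + P₂ = 1.8 D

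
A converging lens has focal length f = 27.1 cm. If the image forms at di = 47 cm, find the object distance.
1/do = 1/f − 1/di → do = 64.01 cm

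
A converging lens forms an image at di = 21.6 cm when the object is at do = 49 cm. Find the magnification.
M = −di/do = -0.4408 (inverted image)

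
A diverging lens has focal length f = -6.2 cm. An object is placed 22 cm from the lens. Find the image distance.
1/di = 1/f − 1/do → di = -4.837 cm (virtual image)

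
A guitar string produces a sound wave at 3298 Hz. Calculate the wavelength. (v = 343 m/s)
λ = v/f = 0.104 m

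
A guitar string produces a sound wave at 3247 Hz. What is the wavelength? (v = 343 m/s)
λ = v/f = 0.1056 m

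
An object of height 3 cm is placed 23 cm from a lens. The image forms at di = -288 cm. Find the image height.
hi = (-di/do) × ho = 37.57 cm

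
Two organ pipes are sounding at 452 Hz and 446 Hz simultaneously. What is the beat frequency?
6 Hz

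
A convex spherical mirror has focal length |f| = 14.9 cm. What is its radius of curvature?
R = 2|f| = 29.8 cm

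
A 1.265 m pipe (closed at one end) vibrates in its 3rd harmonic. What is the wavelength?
λₙ = 4L/n = 1.687 m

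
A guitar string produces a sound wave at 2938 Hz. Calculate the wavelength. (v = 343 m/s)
λ = v/f = 0.1167 m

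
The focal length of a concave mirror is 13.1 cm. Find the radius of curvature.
R = 2|f| = 26.2 cm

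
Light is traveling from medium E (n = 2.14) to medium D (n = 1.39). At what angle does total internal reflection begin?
θc = arcsin(n₂/n₁) = 40.51°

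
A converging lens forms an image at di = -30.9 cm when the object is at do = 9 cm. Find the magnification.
M = −di/do = 3.433 (upright image)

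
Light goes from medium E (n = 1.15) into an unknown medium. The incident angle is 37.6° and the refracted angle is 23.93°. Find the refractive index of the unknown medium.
n₂ = n₁·sin θ₁ / sin θ₂ = 1.73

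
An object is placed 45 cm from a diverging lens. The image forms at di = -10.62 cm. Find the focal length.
1/f = 1/do + 1/di → f = -13.9 cm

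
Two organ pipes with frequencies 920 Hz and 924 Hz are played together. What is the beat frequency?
4 Hz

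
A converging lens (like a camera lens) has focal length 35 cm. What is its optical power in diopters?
P = 1/f = 2.857 D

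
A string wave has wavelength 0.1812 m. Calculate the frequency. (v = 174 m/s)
f = v/λ = 960.3 Hz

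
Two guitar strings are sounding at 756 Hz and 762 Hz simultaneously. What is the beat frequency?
6 Hz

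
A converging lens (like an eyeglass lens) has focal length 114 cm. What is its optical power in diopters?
P = 1/f = 0.8772 D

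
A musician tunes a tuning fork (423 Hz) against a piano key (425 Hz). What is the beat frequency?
2 Hz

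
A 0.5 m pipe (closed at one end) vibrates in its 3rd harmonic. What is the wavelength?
λₙ = 4L/n = 0.6667 m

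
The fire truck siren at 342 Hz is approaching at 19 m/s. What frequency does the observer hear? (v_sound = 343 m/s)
f_obs = f·v/(v − v_s) = 362.1 Hz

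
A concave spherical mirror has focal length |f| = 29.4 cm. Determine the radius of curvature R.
R = 2|f| = 58.8 cm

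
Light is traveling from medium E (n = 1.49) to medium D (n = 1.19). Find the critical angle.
θc = arcsin(n₂/n₁) = 53°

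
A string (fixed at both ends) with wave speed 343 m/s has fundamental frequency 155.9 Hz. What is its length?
L = v/(2f₁) = 1.1 m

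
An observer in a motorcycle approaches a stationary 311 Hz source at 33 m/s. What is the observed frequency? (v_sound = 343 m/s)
f_obs = f·(v + v_o)/v = 340.9 Hz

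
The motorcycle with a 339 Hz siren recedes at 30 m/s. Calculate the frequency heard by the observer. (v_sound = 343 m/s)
f_obs = f·v/(v + v_s) = 311.7 Hz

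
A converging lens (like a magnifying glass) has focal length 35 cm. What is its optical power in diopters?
P = 1/f = 2.857 D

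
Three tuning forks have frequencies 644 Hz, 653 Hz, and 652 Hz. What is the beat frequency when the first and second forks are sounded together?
9 Hz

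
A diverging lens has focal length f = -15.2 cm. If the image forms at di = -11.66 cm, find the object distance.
1/do = 1/f − 1/di → do = 50.07 cm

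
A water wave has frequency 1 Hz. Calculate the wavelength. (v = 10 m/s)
λ = v/f = 10 m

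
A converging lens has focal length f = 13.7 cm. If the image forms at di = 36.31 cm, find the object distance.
1/do = 1/f − 1/di → do = 22 cm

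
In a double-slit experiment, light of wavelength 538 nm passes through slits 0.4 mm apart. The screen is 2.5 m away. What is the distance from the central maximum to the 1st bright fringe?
y = mλL/d = 3.363 mm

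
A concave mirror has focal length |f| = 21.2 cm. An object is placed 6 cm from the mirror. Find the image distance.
f = +21.2 cm (concave); 1/di = 1/f − 1/do → di = -8.368 cm (virtual image, behind mirror)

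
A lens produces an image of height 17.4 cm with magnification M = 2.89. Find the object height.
ho = |hi|/|M| = 6.021 cm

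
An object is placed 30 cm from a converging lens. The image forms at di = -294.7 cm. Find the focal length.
1/f = 1/do + 1/di → f = 33.4 cm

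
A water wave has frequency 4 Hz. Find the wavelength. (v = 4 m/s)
λ = v/f = 1 m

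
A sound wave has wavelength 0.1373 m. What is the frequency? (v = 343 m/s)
f = v/λ = 2498 Hz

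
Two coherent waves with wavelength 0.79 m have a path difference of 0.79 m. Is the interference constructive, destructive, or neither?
constructive — path difference = 1λ, a whole number of wavelengths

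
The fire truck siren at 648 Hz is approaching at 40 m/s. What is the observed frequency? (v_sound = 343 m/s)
f_obs = f·v/(v − v_s) = 733.5 Hz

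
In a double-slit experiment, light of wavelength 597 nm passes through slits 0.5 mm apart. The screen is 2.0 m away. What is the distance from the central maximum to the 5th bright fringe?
y = mλL/d = 11.94 mm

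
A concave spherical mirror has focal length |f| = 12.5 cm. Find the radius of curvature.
R = 2|f| = 25 cm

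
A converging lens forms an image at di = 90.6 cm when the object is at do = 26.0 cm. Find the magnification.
M = −di/do = -3.485 (inverted image)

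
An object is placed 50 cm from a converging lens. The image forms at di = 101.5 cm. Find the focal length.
1/f = 1/do + 1/di → f = 33.5 cm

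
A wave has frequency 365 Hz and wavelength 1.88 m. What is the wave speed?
v = fλ = 686.2 m/s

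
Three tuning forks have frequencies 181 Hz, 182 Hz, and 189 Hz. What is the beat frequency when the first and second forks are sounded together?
1 Hz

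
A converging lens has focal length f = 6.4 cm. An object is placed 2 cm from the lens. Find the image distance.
1/di = 1/f − 1/do → di = -2.909 cm (virtual image)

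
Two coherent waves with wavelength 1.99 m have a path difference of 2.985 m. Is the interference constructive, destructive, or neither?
destructive — path difference = 1.5λ, an odd multiple of λ/2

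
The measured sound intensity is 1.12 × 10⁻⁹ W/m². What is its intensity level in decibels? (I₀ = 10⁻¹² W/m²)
β = 10·log₁₀(I/I₀) = 30.49 dB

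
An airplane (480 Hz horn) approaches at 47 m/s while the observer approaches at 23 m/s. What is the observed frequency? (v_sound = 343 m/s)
f_obs = f·(v + v_o)/(v − v_s) = 593.5 Hz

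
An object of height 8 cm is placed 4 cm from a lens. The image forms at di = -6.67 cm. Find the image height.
hi = (-di/do) × ho = 13.34 cm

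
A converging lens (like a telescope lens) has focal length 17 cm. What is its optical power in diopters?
P = 1/f = 5.882 D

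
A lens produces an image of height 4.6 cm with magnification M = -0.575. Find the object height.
ho = |hi|/|M| = 8 cm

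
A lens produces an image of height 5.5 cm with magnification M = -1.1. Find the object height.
ho = |hi|/|M| = 5 cm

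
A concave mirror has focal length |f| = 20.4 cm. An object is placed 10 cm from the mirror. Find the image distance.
f = +20.4 cm (concave); 1/di = 1/f − 1/do → di = -19.62 cm (virtual image, behind mirror)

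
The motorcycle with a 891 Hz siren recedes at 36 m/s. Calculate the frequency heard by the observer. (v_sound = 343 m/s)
f_obs = f·v/(v + v_s) = 806.4 Hz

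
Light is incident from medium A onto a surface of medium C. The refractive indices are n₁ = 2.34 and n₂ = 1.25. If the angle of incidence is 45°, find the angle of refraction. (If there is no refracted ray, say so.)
sin θ₂ = (n₁/n₂)·sin θ₁ = 1.324 > 1, so there is no refracted ray — the light undergoes total internal reflection.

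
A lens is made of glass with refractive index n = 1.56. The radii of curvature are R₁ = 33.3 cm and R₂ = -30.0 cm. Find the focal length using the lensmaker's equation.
1/f = (n − 1)(1/R₁ − 1/R₂) → f = 28.18 cm (converging lens)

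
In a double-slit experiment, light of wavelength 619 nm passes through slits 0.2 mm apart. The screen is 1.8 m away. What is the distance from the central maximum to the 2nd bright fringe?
y = mλL/d = 11.14 mm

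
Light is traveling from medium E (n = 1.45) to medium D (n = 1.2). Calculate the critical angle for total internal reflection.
θc = arcsin(n₂/n₁) = 55.85°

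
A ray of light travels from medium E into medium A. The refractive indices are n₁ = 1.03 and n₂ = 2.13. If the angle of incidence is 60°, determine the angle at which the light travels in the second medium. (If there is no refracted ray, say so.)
sin θ₂ = (n₁/n₂)·sin θ₁ = 0.4188 → θ₂ = 24.76°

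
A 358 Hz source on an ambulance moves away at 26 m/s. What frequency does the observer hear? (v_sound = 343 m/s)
f_obs = f·v/(v + v_s) = 332.8 Hz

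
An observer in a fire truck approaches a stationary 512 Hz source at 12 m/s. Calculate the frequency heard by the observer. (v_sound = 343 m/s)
f_obs = f·(v + v_o)/v = 529.9 Hz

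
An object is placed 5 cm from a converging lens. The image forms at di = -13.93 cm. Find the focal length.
1/f = 1/do + 1/di → f = 7.8 cm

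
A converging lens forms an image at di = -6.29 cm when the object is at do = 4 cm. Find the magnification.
M = −di/do = 1.573 (upright image)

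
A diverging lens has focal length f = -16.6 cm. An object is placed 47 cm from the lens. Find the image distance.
1/di = 1/f − 1/do → di = -12.27 cm (virtual image)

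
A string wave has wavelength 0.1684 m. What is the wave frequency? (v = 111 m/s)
f = v/λ = 659.1 Hz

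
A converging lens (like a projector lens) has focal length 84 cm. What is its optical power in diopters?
P = 1/f = 1.19 D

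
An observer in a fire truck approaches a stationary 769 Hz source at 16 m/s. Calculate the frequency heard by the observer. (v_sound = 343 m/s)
f_obs = f·(v + v_o)/v = 804.9 Hz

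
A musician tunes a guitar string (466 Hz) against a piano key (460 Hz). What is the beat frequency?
6 Hz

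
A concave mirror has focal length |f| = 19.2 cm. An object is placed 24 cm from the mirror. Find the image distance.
f = +19.2 cm (concave); 1/di = 1/f − 1/do → di = 96 cm (real image, in front of mirror)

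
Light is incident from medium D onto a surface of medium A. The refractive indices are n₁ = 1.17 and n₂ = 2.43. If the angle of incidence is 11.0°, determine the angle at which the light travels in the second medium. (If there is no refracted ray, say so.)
sin θ₂ = (n₁/n₂)·sin θ₁ = 0.09187 → θ₂ = 5.271°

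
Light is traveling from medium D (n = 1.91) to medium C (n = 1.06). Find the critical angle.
θc = arcsin(n₂/n₁) = 33.71°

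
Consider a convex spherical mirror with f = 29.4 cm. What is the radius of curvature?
R = 2|f| = 58.8 cm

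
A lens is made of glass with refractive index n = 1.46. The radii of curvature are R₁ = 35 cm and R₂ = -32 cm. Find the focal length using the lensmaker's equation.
1/f = (n − 1)(1/R₁ − 1/R₂) → f = 36.34 cm (converging lens)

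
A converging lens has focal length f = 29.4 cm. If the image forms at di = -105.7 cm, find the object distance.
1/do = 1/f − 1/di → do = 23 cm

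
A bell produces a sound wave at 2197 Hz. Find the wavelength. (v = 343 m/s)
λ = v/f = 0.1561 m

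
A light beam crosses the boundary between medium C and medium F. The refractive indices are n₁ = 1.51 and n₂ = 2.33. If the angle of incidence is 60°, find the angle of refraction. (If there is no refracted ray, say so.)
sin θ₂ = (n₁/n₂)·sin θ₁ = 0.5612 → θ₂ = 34.14°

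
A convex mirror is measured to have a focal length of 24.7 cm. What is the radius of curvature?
R = 2|f| = 49.4 cm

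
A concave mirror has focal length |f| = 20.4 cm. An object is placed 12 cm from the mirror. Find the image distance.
f = +20.4 cm (concave); 1/di = 1/f − 1/do → di = -29.14 cm (virtual image, behind mirror)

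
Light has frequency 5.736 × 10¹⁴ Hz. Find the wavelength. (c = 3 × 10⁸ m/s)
λ = c/f = 523 nm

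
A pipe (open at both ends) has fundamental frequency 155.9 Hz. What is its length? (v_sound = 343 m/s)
L = v/(2f₁) = 1.1 m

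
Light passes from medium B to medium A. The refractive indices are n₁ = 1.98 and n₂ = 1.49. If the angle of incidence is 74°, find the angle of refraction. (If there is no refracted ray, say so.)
sin θ₂ = (n₁/n₂)·sin θ₁ = 1.277 > 1, so there is no refracted ray — the light undergoes total internal reflection.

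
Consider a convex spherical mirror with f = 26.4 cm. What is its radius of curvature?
R = 2|f| = 52.8 cm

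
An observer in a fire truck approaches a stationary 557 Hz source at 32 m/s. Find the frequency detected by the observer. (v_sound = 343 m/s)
f_obs = f·(v + v_o)/v = 609 Hz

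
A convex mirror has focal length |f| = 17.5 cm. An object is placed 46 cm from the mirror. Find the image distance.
f = −17.5 cm (convex); 1/di = 1/f − 1/do → di = -12.68 cm (virtual image, behind mirror)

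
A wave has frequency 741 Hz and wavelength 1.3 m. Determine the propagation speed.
v = fλ = 963.3 m/s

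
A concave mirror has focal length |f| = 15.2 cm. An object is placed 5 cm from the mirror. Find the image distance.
f = +15.2 cm (concave); 1/di = 1/f − 1/do → di = -7.451 cm (virtual image, behind mirror)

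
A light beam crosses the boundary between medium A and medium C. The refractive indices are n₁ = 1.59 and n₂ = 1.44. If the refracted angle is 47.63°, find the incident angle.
sin θ₁ = (n₂/n₁)·sin θ₂ → θ₁ = 42°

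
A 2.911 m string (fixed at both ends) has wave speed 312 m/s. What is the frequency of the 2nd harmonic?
fₙ = nv/(2L) = 107.2 Hz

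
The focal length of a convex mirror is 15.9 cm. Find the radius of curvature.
R = 2|f| = 31.8 cm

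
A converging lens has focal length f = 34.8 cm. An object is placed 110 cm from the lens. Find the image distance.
1/di = 1/f − 1/do → di = 50.9 cm (real image)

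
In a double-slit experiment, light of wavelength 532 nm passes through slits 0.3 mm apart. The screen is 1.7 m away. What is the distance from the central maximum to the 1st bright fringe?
y = mλL/d = 3.015 mm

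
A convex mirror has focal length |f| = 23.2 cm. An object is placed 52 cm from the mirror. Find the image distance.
f = −23.2 cm (convex); 1/di = 1/f − 1/do → di = -16.04 cm (virtual image, behind mirror)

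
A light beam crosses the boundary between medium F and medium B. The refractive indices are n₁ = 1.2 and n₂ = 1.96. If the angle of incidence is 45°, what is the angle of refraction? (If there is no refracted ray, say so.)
sin θ₂ = (n₁/n₂)·sin θ₁ = 0.4329 → θ₂ = 25.65°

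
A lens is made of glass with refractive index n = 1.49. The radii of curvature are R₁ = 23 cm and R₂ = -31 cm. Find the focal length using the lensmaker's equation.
1/f = (n − 1)(1/R₁ − 1/R₂) → f = 26.95 cm (converging lens)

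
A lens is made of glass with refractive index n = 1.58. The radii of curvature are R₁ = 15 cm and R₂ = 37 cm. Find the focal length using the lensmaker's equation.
1/f = (n − 1)(1/R₁ − 1/R₂) → f = 43.5 cm (converging lens)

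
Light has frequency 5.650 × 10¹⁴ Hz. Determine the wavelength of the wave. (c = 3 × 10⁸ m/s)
λ = c/f = 531 nm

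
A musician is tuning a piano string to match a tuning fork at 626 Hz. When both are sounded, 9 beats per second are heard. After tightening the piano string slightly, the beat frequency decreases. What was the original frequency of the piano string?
617 Hz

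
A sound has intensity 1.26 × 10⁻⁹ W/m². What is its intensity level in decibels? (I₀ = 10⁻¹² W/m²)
β = 10·log₁₀(I/I₀) = 31 dB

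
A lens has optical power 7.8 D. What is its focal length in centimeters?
f = 1/P = 12.82 cm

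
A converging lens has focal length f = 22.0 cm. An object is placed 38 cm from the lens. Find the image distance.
1/di = 1/f − 1/do → di = 52.25 cm (real image)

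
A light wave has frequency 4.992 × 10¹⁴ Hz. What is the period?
T = 1/f = 2.003 × 10⁻¹⁵ s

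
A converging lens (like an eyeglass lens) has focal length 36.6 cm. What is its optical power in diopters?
P = 1/f = 2.732 D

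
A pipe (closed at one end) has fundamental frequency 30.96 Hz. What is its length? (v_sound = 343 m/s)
L = v/(4f₁) = 2.77 m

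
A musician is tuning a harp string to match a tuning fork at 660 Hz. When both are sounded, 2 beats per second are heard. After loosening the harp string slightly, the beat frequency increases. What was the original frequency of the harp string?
658 Hz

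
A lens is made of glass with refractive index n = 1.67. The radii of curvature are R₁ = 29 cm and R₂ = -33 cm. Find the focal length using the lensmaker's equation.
1/f = (n − 1)(1/R₁ − 1/R₂) → f = 23.04 cm (converging lens)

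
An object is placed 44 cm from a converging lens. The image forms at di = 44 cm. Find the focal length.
1/f = 1/do + 1/di → f = 22 cm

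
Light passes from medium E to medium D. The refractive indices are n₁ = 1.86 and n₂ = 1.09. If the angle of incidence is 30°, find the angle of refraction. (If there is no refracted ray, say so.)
sin θ₂ = (n₁/n₂)·sin θ₁ = 0.8532 → θ₂ = 58.56°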